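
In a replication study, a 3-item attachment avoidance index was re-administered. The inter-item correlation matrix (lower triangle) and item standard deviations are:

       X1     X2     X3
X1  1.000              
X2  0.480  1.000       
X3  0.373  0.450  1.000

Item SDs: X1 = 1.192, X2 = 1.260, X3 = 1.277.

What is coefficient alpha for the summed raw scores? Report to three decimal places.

Σσ²ᵢ = 1.192² + 1.260² + 1.277² = 4.6392
Covariances σ_ij = r_ij · s_i · s_j:
  σ(X1,X2) = 0.480 × 1.192 × 1.260 = 0.7209
  σ(X1,X3) = 0.373 × 1.192 × 1.277 = 0.5678
  σ(X2,X3) = 0.450 × 1.260 × 1.277 = 0.7241
σ²_T = Σσ²ᵢ + 2·Σσ_ij = 4.6392 + 2 × 2.0128 = 8.6648
α = (3/2)·(1 − 4.6392/8.6648) = 0.697

coefficient alpha = 0.697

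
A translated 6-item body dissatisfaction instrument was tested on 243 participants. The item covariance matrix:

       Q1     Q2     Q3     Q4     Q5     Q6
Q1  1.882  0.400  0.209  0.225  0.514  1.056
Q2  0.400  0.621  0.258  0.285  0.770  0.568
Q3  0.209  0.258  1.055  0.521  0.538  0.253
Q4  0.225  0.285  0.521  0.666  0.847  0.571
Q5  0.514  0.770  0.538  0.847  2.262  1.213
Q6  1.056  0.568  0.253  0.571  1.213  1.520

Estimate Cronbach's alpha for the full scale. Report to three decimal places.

Σσᵢ² = 1.882 + 0.621 + 1.055 + 0.666 + 2.262 + 1.520 = 8.006
Sum of off-diagonal covariances = 8.228
Var(T) = 8.006 + 2 × 8.228 = 24.462
α = (k/(k−1))·(1 − Σσᵢ²/Var(T)) = (6/5)·(1 − 8.006/24.462) = 0.807

α = 0.807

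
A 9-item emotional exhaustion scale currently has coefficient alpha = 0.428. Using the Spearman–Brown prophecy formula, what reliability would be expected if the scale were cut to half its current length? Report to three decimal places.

Length factor m = 1/2
α' = m·α / (1 − (1−m)·α)
   = 1/2 × 0.428 / (1 − (1 − 1/2) × 0.428)
   = 0.2140 / 0.7860 = 0.272

predicted reliability = 0.272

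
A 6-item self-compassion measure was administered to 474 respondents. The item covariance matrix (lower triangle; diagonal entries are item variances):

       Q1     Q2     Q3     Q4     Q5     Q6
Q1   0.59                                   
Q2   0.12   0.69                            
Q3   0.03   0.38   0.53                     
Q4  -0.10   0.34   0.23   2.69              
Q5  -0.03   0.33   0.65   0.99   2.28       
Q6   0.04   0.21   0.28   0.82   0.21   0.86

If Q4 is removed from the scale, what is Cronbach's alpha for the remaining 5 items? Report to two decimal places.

Remaining items: Q1, Q2, Q3, Q5, Q6 (k = 5).
sum of item variances = 0.59 + 0.69 + 0.53 + 2.28 + 0.86 = 4.95
Var(T) = 4.95 + 2 × 2.22 = 9.39
α (item deleted) = (5/4)·(1 − 4.95/9.39) = 0.59

α = 0.59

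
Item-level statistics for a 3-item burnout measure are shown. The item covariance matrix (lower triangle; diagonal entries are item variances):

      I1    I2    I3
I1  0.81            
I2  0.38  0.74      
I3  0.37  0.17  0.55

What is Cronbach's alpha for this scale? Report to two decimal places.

Σσᵢ² = 0.81 + 0.74 + 0.55 = 2.10
Sum of the distinct covariances = 0.92
σ²_total = 2.10 + 2 × 0.92 = 3.94
α = (k/(k−1))·(1 − Σσᵢ²/σ²_total) = (3/2)·(1 − 2.10/3.94) = 0.70

α = 0.70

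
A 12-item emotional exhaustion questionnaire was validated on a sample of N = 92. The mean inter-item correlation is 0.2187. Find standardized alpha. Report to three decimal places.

standardized alpha = 0.771

Standardized α = k·r̄ / (1 + (k−1)·r̄) = 12 × 0.2187 / (1 + 11 × 0.2187)
  = 2.6244 / 3.4057 = 0.771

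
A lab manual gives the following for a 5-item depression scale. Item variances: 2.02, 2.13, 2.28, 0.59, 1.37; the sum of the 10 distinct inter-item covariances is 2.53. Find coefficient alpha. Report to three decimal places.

α = 0.470

ΣVar(i) = 2.02 + 2.13 + 2.28 + 0.59 + 1.37 = 8.39
Sum of distinct covariances = 2.53
σ²_T = ΣVar(i) + 2·Σcov = 8.39 + 2 × 2.53 = 13.45
α = (5/4)·(1 − 8.39/13.45) = 0.470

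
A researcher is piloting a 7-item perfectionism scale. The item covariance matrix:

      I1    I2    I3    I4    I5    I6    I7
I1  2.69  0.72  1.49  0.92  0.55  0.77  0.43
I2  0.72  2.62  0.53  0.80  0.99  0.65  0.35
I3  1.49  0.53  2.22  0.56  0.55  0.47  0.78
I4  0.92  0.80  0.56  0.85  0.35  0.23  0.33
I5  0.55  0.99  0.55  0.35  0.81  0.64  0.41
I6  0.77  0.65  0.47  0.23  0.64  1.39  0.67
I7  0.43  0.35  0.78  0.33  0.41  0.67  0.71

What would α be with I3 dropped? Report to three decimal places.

α = 0.792

Remaining items: I1, I2, I4, I5, I6, I7 (k = 6).
ΣVar(i) = 2.69 + 2.62 + 0.85 + 0.81 + 1.39 + 0.71 = 9.07
Var(T) = 9.07 + 2 × 8.81 = 26.69
α (item deleted) = (6/5)·(1 − 9.07/26.69) = 0.792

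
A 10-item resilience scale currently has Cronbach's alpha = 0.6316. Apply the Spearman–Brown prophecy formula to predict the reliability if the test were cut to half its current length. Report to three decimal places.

Length factor m = 1/2
α' = m·α / (1 − (1−m)·α)
   = 1/2 × 0.6316 / (1 − (1 − 1/2) × 0.6316)
   = 0.3158 / 0.6842 = 0.462

predicted reliability = 0.462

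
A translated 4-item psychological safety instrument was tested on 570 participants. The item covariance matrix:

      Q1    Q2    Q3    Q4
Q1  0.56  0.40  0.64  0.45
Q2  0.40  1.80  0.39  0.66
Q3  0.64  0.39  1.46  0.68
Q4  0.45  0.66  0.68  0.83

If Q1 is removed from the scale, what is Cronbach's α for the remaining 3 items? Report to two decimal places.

α = 0.69

Remaining items: Q2, Q3, Q4 (k = 3).
sum of item variances = 1.80 + 1.46 + 0.83 = 4.09
σ²_T = 4.09 + 2 × 1.73 = 7.55
α (item deleted) = (3/2)·(1 − 4.09/7.55) = 0.69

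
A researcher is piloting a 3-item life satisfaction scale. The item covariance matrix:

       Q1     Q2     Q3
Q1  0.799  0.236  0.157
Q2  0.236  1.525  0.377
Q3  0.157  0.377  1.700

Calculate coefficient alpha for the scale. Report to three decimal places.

Σσᵢ² = 0.799 + 1.525 + 1.700 = 4.024
Σ_{i<j} σ_ij = 0.770
σ²_T = 4.024 + 2 × 0.770 = 5.564
α = (k/(k−1))·(1 − Σσᵢ²/σ²_T) = (3/2)·(1 − 4.024/5.564) = 0.415

α = 0.415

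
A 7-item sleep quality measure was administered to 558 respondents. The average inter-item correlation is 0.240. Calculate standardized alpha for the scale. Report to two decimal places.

standardized alpha = 0.69

Standardized α = k·r̄ / (1 + (k−1)·r̄) = 7 × 0.240 / (1 + 6 × 0.240)
  = 1.6800 / 2.4400 = 0.69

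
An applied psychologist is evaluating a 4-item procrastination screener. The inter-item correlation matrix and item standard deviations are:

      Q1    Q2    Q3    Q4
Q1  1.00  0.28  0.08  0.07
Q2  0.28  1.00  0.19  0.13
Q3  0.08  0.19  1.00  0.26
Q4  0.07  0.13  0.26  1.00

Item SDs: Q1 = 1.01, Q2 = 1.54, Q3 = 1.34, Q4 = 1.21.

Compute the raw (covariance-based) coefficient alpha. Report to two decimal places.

Σσ²ᵢ = 1.01² + 1.54² + 1.34² + 1.21² = 6.6514
Covariances σ_ij = r_ij · s_i · s_j:
  σ(Q1,Q2) = 0.28 × 1.01 × 1.54 = 0.4355
  σ(Q1,Q3) = 0.08 × 1.01 × 1.34 = 0.1083
  σ(Q1,Q4) = 0.07 × 1.01 × 1.21 = 0.0855
  σ(Q2,Q3) = 0.19 × 1.54 × 1.34 = 0.3921
  σ(Q2,Q4) = 0.13 × 1.54 × 1.21 = 0.2422
  σ(Q3,Q4) = 0.26 × 1.34 × 1.21 = 0.4216
σ²_T = Σσ²ᵢ + 2·Σσ_ij = 6.6514 + 2 × 1.6852 = 10.0218
α = (4/3)·(1 − 6.6514/10.0218) = 0.45

α = 0.45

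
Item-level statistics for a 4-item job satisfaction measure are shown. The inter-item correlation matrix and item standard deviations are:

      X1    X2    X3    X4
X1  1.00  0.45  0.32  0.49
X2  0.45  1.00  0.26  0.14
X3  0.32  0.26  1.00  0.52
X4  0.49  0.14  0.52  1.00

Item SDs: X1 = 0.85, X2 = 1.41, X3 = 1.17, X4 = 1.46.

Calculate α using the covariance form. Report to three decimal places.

α = 0.663

Σσ²ᵢ = 0.85² + 1.41² + 1.17² + 1.46² = 6.2111
Covariances σ_ij = r_ij · s_i · s_j:
  σ(X1,X2) = 0.45 × 0.85 × 1.41 = 0.5393
  σ(X1,X3) = 0.32 × 0.85 × 1.17 = 0.3182
  σ(X1,X4) = 0.49 × 0.85 × 1.46 = 0.6081
  σ(X2,X3) = 0.26 × 1.41 × 1.17 = 0.4289
  σ(X2,X4) = 0.14 × 1.41 × 1.46 = 0.2882
  σ(X3,X4) = 0.52 × 1.17 × 1.46 = 0.8883
σ²_T = Σσ²ᵢ + 2·Σσ_ij = 6.2111 + 2 × 3.0710 = 12.3531
α = (4/3)·(1 − 6.2111/12.3531) = 0.663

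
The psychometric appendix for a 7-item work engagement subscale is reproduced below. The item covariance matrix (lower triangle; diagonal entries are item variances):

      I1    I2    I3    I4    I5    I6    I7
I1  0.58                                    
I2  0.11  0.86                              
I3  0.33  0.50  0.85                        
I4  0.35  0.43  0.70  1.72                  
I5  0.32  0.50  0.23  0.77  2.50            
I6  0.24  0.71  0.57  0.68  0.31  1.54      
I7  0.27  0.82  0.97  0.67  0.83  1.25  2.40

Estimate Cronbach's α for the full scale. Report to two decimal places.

Cronbach's α = 0.80

Σσ²ᵢ = 0.58 + 0.86 + 0.85 + 1.72 + 2.50 + 1.54 + 2.40 = 10.45
Sum of off-diagonal covariances = 11.56
Var(T) = 10.45 + 2 × 11.56 = 33.57
α = (k/(k−1))·(1 − Σσ²ᵢ/Var(T)) = (7/6)·(1 − 10.45/33.57) = 0.80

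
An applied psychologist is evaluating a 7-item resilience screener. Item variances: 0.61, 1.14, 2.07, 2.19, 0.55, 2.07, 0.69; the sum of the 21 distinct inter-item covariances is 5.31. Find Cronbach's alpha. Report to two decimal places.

Σσ²ᵢ = 0.61 + 1.14 + 2.07 + 2.19 + 0.55 + 2.07 + 0.69 = 9.32
Sum of distinct covariances = 5.31
Var(T) = Σσ²ᵢ + 2·Σcov = 9.32 + 2 × 5.31 = 19.94
α = (7/6)·(1 − 9.32/19.94) = 0.62

Cronbach's alpha = 0.62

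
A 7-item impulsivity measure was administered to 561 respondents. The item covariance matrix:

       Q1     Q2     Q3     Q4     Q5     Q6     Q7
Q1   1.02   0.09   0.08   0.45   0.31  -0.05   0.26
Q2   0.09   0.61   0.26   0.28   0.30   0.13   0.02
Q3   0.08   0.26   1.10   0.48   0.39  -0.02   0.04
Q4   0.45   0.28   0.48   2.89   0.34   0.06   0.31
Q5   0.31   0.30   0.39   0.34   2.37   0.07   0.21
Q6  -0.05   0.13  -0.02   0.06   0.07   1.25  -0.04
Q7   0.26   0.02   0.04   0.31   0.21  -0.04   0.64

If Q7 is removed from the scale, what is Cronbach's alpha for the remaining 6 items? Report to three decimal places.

Cronbach's alpha = 0.488

Remaining items: Q1, Q2, Q3, Q4, Q5, Q6 (k = 6).
sum of item variances = 1.02 + 0.61 + 1.10 + 2.89 + 2.37 + 1.25 = 9.24
σ²_total = 9.24 + 2 × 3.17 = 15.58
α (item deleted) = (6/5)·(1 − 9.24/15.58) = 0.488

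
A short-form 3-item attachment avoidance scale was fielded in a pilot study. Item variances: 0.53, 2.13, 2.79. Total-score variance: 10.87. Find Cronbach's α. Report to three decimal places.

Σσ²ᵢ = 0.53 + 2.13 + 2.79 = 5.45
α = (k/(k−1))·(1 − Σσ²ᵢ/Var(T)) = (3/2)·(1 − 5.45/10.87) = 0.748

α = 0.748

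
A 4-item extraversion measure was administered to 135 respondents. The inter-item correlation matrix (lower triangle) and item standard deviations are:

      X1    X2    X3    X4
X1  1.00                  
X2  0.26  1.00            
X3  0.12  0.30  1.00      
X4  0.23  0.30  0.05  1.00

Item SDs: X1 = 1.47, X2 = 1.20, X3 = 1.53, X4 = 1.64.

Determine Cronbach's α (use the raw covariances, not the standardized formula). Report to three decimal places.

Cronbach's α = 0.495

Σσ²ᵢ = 1.47² + 1.20² + 1.53² + 1.64² = 8.6314
Covariances σ_ij = r_ij · s_i · s_j:
  σ(X1,X2) = 0.26 × 1.47 × 1.20 = 0.4586
  σ(X1,X3) = 0.12 × 1.47 × 1.53 = 0.2699
  σ(X1,X4) = 0.23 × 1.47 × 1.64 = 0.5545
  σ(X2,X3) = 0.30 × 1.20 × 1.53 = 0.5508
  σ(X2,X4) = 0.30 × 1.20 × 1.64 = 0.5904
  σ(X3,X4) = 0.05 × 1.53 × 1.64 = 0.1255
σ²_T = Σσ²ᵢ + 2·Σσ_ij = 8.6314 + 2 × 2.5497 = 13.7308
α = (4/3)·(1 − 8.6314/13.7308) = 0.495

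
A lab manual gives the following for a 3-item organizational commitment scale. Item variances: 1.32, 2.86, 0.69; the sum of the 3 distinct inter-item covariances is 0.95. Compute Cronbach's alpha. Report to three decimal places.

Σσᵢ² = 1.32 + 2.86 + 0.69 = 4.87
Sum of distinct covariances = 0.95
total variance = Σσᵢ² + 2·Σcov = 4.87 + 2 × 0.95 = 6.77
α = (3/2)·(1 − 4.87/6.77) = 0.421

Cronbach's alpha = 0.421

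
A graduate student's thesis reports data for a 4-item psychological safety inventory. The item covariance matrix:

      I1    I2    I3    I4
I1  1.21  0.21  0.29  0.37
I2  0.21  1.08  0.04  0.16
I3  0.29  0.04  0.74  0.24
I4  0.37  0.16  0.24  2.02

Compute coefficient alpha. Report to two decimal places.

α = 0.46

sum of item variances = 1.21 + 1.08 + 0.74 + 2.02 = 5.05
Sum of the distinct covariances = 1.31
Var(T) = 5.05 + 2 × 1.31 = 7.67
α = (k/(k−1))·(1 − sum of item variances/Var(T)) = (4/3)·(1 − 5.05/7.67) = 0.46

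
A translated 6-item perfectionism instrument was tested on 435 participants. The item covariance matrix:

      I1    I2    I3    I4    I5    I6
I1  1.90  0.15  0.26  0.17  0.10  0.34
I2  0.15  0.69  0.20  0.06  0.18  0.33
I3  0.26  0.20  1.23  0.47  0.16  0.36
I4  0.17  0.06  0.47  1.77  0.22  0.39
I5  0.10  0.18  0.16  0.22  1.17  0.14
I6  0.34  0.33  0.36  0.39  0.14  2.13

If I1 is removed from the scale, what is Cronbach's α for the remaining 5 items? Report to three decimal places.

Remaining items: I2, I3, I4, I5, I6 (k = 5).
Σσ²ᵢ = 0.69 + 1.23 + 1.77 + 1.17 + 2.13 = 6.99
σ²_total = 6.99 + 2 × 2.51 = 12.01
α (item deleted) = (5/4)·(1 − 6.99/12.01) = 0.522

Cronbach's α = 0.522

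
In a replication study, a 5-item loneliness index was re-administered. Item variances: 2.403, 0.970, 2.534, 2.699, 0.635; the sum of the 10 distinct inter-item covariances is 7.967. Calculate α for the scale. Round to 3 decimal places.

α = 0.791

Σσᵢ² = 2.403 + 0.970 + 2.534 + 2.699 + 0.635 = 9.241
Sum of distinct covariances = 7.967
σ²_T = Σσᵢ² + 2·Σcov = 9.241 + 2 × 7.967 = 25.175
α = (5/4)·(1 − 9.241/25.175) = 0.791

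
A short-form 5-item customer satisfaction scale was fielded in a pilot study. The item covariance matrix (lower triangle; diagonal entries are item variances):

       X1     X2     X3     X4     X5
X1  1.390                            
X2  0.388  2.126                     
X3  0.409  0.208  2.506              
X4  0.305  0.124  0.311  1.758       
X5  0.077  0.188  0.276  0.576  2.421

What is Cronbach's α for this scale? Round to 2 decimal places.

Cronbach's α = 0.45

ΣVar(i) = 1.390 + 2.126 + 2.506 + 1.758 + 2.421 = 10.201
Sum of off-diagonal covariances = 2.862
total variance = 10.201 + 2 × 2.862 = 15.925
α = (k/(k−1))·(1 − ΣVar(i)/total variance) = (5/4)·(1 − 10.201/15.925) = 0.45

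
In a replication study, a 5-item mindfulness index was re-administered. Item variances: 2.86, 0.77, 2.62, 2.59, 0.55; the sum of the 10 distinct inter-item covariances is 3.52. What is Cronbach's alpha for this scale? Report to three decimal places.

Cronbach's alpha = 0.536

sum of item variances = 2.86 + 0.77 + 2.62 + 2.59 + 0.55 = 9.39
Sum of distinct covariances = 3.52
σ²_total = sum of item variances + 2·Σcov = 9.39 + 2 × 3.52 = 16.43
α = (5/4)·(1 − 9.39/16.43) = 0.536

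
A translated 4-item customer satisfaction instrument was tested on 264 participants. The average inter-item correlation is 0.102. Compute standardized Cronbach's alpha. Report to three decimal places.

Standardized α = k·r̄ / (1 + (k−1)·r̄) = 4 × 0.102 / (1 + 3 × 0.102)
  = 0.4080 / 1.3060 = 0.312

standardized Cronbach's alpha = 0.312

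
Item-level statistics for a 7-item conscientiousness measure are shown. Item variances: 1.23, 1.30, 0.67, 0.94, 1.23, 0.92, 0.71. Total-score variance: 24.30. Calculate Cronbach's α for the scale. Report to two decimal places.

α = 0.83

ΣVar(i) = 1.23 + 1.30 + 0.67 + 0.94 + 1.23 + 0.92 + 0.71 = 7.00
α = (k/(k−1))·(1 − ΣVar(i)/Var(T)) = (7/6)·(1 − 7.00/24.30) = 0.83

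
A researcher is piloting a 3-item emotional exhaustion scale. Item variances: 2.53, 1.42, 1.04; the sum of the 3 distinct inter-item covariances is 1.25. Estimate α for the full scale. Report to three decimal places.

Σσᵢ² = 2.53 + 1.42 + 1.04 = 4.99
Sum of distinct covariances = 1.25
σ²_total = Σσᵢ² + 2·Σcov = 4.99 + 2 × 1.25 = 7.49
α = (3/2)·(1 − 4.99/7.49) = 0.501

α = 0.501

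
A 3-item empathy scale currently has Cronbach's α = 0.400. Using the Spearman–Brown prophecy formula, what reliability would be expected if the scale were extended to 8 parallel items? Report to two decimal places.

Length factor m = 8/3 = 2.6667
α' = m·α / (1 + (m−1)·α)
   = 8/3 × 0.400 / (1 + (8/3 − 1) × 0.400)
   = 1.0667 / 1.6667 = 0.64

predicted reliability = 0.64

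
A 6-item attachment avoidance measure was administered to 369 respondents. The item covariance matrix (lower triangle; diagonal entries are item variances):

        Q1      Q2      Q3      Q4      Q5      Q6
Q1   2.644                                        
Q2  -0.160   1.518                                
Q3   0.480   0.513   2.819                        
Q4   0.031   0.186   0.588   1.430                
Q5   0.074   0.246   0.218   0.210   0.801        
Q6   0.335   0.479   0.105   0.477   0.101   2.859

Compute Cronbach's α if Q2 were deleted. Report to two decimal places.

Remaining items: Q1, Q3, Q4, Q5, Q6 (k = 5).
Σσ²ᵢ = 2.644 + 2.819 + 1.430 + 0.801 + 2.859 = 10.553
σ²_T = 10.553 + 2 × 2.619 = 15.791
α (item deleted) = (5/4)·(1 − 10.553/15.791) = 0.41

Cronbach's α = 0.41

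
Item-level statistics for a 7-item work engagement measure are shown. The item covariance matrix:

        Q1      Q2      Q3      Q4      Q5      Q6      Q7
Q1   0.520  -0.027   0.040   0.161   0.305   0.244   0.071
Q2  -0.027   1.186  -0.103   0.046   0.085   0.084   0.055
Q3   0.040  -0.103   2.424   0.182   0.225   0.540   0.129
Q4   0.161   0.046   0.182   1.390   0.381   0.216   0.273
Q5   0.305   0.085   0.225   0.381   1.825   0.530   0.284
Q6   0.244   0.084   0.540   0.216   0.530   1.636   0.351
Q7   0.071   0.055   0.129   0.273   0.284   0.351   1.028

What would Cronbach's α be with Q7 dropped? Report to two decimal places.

Remaining items: Q1, Q2, Q3, Q4, Q5, Q6 (k = 6).
ΣVar(i) = 0.520 + 1.186 + 2.424 + 1.390 + 1.825 + 1.636 = 8.981
Var(T) = 8.981 + 2 × 2.909 = 14.799
α (item deleted) = (6/5)·(1 − 8.981/14.799) = 0.47

α = 0.47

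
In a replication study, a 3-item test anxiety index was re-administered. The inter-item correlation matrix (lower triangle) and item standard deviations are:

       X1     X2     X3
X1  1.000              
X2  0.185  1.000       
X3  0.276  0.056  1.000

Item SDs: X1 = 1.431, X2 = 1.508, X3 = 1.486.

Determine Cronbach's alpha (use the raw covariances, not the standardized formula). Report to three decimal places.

Σσ²ᵢ = 1.431² + 1.508² + 1.486² = 6.5300
Covariances σ_ij = r_ij · s_i · s_j:
  σ(X1,X2) = 0.185 × 1.431 × 1.508 = 0.3992
  σ(X1,X3) = 0.276 × 1.431 × 1.486 = 0.5869
  σ(X2,X3) = 0.056 × 1.508 × 1.486 = 0.1255
σ²_T = Σσ²ᵢ + 2·Σσ_ij = 6.5300 + 2 × 1.1116 = 8.7532
α = (3/2)·(1 − 6.5300/8.7532) = 0.381

α = 0.381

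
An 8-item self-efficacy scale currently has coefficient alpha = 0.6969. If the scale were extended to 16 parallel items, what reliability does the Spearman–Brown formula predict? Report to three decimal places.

predicted reliability = 0.821

Length factor m = 16/8 = 2.0000
α' = m·α / (1 + (m−1)·α)
   = 16/8 × 0.6969 / (1 + (16/8 − 1) × 0.6969)
   = 1.3938 / 1.6969 = 0.821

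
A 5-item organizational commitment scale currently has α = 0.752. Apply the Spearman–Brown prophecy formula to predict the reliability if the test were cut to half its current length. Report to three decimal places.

predicted reliability = 0.603

Length factor m = 1/2
α' = m·α / (1 − (1−m)·α)
   = 1/2 × 0.752 / (1 − (1 − 1/2) × 0.752)
   = 0.3760 / 0.6240 = 0.603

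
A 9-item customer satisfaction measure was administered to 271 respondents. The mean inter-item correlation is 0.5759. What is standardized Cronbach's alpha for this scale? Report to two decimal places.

α = 0.92

Standardized α = k·r̄ / (1 + (k−1)·r̄) = 9 × 0.5759 / (1 + 8 × 0.5759)
  = 5.1831 / 5.6072 = 0.92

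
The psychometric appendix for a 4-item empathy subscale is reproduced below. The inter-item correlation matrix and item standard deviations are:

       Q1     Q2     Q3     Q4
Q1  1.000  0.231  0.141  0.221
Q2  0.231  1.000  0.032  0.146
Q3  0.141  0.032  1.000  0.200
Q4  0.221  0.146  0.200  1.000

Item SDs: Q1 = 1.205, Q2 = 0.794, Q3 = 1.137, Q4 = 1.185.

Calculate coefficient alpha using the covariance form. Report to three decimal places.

Σσ²ᵢ = 1.205² + 0.794² + 1.137² + 1.185² = 4.7795
Covariances σ_ij = r_ij · s_i · s_j:
  σ(Q1,Q2) = 0.231 × 1.205 × 0.794 = 0.2210
  σ(Q1,Q3) = 0.141 × 1.205 × 1.137 = 0.1932
  σ(Q1,Q4) = 0.221 × 1.205 × 1.185 = 0.3156
  σ(Q2,Q3) = 0.032 × 0.794 × 1.137 = 0.0289
  σ(Q2,Q4) = 0.146 × 0.794 × 1.185 = 0.1374
  σ(Q3,Q4) = 0.200 × 1.137 × 1.185 = 0.2695
σ²_T = Σσ²ᵢ + 2·Σσ_ij = 4.7795 + 2 × 1.1656 = 7.1107
α = (4/3)·(1 − 4.7795/7.1107) = 0.437

α = 0.437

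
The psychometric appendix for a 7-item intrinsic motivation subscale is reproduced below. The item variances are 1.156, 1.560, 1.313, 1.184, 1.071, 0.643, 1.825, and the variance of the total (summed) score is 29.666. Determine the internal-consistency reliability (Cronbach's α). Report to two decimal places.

Cronbach's α = 0.82

Σσᵢ² = 1.156 + 1.560 + 1.313 + 1.184 + 1.071 + 0.643 + 1.825 = 8.752
α = (k/(k−1))·(1 − Σσᵢ²/Var(T)) = (7/6)·(1 − 8.752/29.666) = 0.82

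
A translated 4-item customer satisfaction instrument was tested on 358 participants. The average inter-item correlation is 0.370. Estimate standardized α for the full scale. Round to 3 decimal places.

standardized α = 0.701

Standardized α = k·r̄ / (1 + (k−1)·r̄) = 4 × 0.370 / (1 + 3 × 0.370)
  = 1.4800 / 2.1100 = 0.701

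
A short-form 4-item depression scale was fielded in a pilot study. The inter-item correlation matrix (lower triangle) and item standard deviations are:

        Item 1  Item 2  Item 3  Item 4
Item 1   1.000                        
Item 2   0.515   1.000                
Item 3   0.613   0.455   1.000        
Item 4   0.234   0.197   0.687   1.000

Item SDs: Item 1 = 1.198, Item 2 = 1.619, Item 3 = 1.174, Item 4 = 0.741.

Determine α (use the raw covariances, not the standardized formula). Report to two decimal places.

α = 0.74

Σσ²ᵢ = 1.198² + 1.619² + 1.174² + 0.741² = 5.9837
Covariances σ_ij = r_ij · s_i · s_j:
  σ(Item 1,Item 2) = 0.515 × 1.198 × 1.619 = 0.9989
  σ(Item 1,Item 3) = 0.613 × 1.198 × 1.174 = 0.8622
  σ(Item 1,Item 4) = 0.234 × 1.198 × 0.741 = 0.2077
  σ(Item 2,Item 3) = 0.455 × 1.619 × 1.174 = 0.8648
  σ(Item 2,Item 4) = 0.197 × 1.619 × 0.741 = 0.2363
  σ(Item 3,Item 4) = 0.687 × 1.174 × 0.741 = 0.5976
σ²_T = Σσ²ᵢ + 2·Σσ_ij = 5.9837 + 2 × 3.7675 = 13.5187
α = (4/3)·(1 − 5.9837/13.5187) = 0.74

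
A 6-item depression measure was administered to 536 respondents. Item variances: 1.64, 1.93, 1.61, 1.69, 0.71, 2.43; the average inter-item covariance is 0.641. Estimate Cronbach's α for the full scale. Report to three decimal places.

α = 0.789

sum of item variances = 1.64 + 1.93 + 1.61 + 1.69 + 0.71 + 2.43 = 10.01
Sum of the 15 distinct covariances = 15 × 0.641 = 9.615
σ²_total = sum of item variances + 2·Σcov = 10.01 + 2 × 9.615 = 29.240
α = (6/5)·(1 − 10.01/29.240) = 0.789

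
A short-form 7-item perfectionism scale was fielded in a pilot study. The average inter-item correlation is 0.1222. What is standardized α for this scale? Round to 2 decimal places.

Standardized α = k·r̄ / (1 + (k−1)·r̄) = 7 × 0.1222 / (1 + 6 × 0.1222)
  = 0.8554 / 1.7332 = 0.49

standardized α = 0.49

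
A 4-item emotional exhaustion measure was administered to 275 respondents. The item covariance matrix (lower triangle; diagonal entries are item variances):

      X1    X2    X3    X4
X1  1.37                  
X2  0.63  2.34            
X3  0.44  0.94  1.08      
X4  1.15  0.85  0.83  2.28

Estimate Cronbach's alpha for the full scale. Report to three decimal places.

α = 0.771

Σσ²ᵢ = 1.37 + 2.34 + 1.08 + 2.28 = 7.07
Sum of off-diagonal covariances = 4.84
Var(T) = 7.07 + 2 × 4.84 = 16.75
α = (k/(k−1))·(1 − Σσ²ᵢ/Var(T)) = (4/3)·(1 − 7.07/16.75) = 0.771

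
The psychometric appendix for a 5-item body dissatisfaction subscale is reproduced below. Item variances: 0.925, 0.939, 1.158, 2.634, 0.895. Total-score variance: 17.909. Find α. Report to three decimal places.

α = 0.793

Σσ²ᵢ = 0.925 + 0.939 + 1.158 + 2.634 + 0.895 = 6.551
α = (k/(k−1))·(1 − Σσ²ᵢ/total variance) = (5/4)·(1 − 6.551/17.909) = 0.793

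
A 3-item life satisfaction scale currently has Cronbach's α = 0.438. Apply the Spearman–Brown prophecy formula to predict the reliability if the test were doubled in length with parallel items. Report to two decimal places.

Length factor m = 2
α' = m·α / (1 + (m−1)·α)
   = 2 × 0.438 / (1 + (2 − 1) × 0.438)
   = 0.8760 / 1.4380 = 0.61

predicted reliability = 0.61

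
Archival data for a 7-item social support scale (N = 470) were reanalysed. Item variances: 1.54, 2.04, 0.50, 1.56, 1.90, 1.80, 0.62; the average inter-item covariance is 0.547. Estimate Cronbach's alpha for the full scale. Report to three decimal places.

α = 0.814

ΣVar(i) = 1.54 + 2.04 + 0.50 + 1.56 + 1.90 + 1.80 + 0.62 = 9.96
Sum of the 21 distinct covariances = 21 × 0.547 = 11.487
σ²_T = ΣVar(i) + 2·Σcov = 9.96 + 2 × 11.487 = 32.934
α = (7/6)·(1 − 9.96/32.934) = 0.814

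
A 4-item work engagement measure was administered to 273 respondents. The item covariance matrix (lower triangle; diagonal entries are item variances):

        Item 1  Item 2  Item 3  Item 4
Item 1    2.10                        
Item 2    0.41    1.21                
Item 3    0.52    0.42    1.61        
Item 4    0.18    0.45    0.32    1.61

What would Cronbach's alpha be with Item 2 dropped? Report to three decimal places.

α = 0.416

Remaining items: Item 1, Item 3, Item 4 (k = 3).
Σσᵢ² = 2.10 + 1.61 + 1.61 = 5.32
σ²_T = 5.32 + 2 × 1.02 = 7.36
α (item deleted) = (3/2)·(1 − 5.32/7.36) = 0.416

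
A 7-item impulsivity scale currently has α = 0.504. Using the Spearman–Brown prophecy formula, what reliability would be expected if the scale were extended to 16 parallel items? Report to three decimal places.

predicted reliability = 0.699

Length factor m = 16/7 = 2.2857
α' = m·α / (1 + (m−1)·α)
   = 16/7 × 0.504 / (1 + (16/7 − 1) × 0.504)
   = 1.1520 / 1.6480 = 0.699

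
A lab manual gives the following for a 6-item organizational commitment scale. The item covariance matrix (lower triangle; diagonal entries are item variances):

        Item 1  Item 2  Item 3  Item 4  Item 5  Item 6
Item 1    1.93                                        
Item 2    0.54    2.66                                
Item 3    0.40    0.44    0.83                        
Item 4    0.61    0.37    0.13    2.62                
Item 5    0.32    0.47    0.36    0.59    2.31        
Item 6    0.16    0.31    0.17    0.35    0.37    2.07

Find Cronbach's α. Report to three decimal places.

α = 0.568

sum of item variances = 1.93 + 2.66 + 0.83 + 2.62 + 2.31 + 2.07 = 12.42
Σ_{i<j} σ_ij = 5.59
total variance = 12.42 + 2 × 5.59 = 23.60
α = (k/(k−1))·(1 − sum of item variances/total variance) = (6/5)·(1 − 12.42/23.60) = 0.568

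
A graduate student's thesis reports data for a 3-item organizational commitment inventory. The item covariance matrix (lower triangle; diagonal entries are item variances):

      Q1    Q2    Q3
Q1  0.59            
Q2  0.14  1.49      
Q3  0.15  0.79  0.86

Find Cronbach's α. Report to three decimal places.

Σσᵢ² = 0.59 + 1.49 + 0.86 = 2.94
Sum of the distinct covariances = 1.08
σ²_total = 2.94 + 2 × 1.08 = 5.10
α = (k/(k−1))·(1 − Σσᵢ²/σ²_total) = (3/2)·(1 − 2.94/5.10) = 0.635

Cronbach's α = 0.635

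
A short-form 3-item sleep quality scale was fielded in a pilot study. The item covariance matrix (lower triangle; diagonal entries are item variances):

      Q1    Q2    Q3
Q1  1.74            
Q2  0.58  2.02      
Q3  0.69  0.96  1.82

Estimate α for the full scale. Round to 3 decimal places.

ΣVar(i) = 1.74 + 2.02 + 1.82 = 5.58
Sum of the distinct covariances = 2.23
total variance = 5.58 + 2 × 2.23 = 10.04
α = (k/(k−1))·(1 − ΣVar(i)/total variance) = (3/2)·(1 − 5.58/10.04) = 0.666

α = 0.666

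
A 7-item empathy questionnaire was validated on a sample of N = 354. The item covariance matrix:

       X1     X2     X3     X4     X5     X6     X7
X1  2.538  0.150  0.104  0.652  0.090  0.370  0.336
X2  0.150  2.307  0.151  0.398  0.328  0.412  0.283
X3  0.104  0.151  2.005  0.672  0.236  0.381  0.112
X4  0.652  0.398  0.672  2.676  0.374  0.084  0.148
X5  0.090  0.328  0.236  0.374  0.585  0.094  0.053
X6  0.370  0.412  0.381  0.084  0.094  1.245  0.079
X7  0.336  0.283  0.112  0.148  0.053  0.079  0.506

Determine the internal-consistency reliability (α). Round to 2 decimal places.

α = 0.56

Σσ²ᵢ = 2.538 + 2.307 + 2.005 + 2.676 + 0.585 + 1.245 + 0.506 = 11.862
Sum of the distinct covariances = 5.507
σ²_T = 11.862 + 2 × 5.507 = 22.876
α = (k/(k−1))·(1 − Σσ²ᵢ/σ²_T) = (7/6)·(1 − 11.862/22.876) = 0.56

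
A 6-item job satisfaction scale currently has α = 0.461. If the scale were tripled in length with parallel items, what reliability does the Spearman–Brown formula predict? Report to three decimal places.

Length factor m = 3
α' = m·α / (1 + (m−1)·α)
   = 3 × 0.461 / (1 + (3 − 1) × 0.461)
   = 1.3830 / 1.9220 = 0.720

predicted reliability = 0.720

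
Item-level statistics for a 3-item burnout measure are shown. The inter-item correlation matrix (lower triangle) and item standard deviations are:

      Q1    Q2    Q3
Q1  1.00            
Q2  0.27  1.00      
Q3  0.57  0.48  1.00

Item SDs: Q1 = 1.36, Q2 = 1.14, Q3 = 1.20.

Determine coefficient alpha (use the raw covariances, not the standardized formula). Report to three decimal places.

α = 0.700

Σσ²ᵢ = 1.36² + 1.14² + 1.20² = 4.5892
Covariances σ_ij = r_ij · s_i · s_j:
  σ(Q1,Q2) = 0.27 × 1.36 × 1.14 = 0.4186
  σ(Q1,Q3) = 0.57 × 1.36 × 1.20 = 0.9302
  σ(Q2,Q3) = 0.48 × 1.14 × 1.20 = 0.6566
σ²_T = Σσ²ᵢ + 2·Σσ_ij = 4.5892 + 2 × 2.0054 = 8.6000
α = (3/2)·(1 − 4.5892/8.6000) = 0.700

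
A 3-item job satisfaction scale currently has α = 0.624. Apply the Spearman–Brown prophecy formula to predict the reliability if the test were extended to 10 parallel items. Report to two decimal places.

predicted reliability = 0.85

Length factor m = 10/3 = 3.3333
α' = m·α / (1 + (m−1)·α)
   = 10/3 × 0.624 / (1 + (10/3 − 1) × 0.624)
   = 2.0800 / 2.4560 = 0.85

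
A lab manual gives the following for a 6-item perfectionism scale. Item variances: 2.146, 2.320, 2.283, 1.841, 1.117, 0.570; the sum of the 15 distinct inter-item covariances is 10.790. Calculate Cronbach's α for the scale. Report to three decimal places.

α = 0.813

Σσ²ᵢ = 2.146 + 2.320 + 2.283 + 1.841 + 1.117 + 0.570 = 10.277
Sum of distinct covariances = 10.790
σ²_T = Σσ²ᵢ + 2·Σcov = 10.277 + 2 × 10.790 = 31.857
α = (6/5)·(1 − 10.277/31.857) = 0.813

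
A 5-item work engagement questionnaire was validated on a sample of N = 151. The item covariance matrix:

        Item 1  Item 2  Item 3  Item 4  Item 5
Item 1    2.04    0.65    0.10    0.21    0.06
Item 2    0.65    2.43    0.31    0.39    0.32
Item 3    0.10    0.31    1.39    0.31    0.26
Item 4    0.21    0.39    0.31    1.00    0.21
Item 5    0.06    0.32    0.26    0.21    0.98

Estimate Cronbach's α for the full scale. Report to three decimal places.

α = 0.523

Σσ²ᵢ = 2.04 + 2.43 + 1.39 + 1.00 + 0.98 = 7.84
Sum of off-diagonal covariances = 2.82
σ²_T = 7.84 + 2 × 2.82 = 13.48
α = (k/(k−1))·(1 − Σσ²ᵢ/σ²_T) = (5/4)·(1 − 7.84/13.48) = 0.523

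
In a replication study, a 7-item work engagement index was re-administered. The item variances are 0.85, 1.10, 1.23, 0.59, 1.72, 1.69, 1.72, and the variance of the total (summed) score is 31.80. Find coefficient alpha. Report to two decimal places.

Σσ²ᵢ = 0.85 + 1.10 + 1.23 + 0.59 + 1.72 + 1.69 + 1.72 = 8.90
α = (k/(k−1))·(1 − Σσ²ᵢ/σ²_total) = (7/6)·(1 − 8.90/31.80) = 0.84

α = 0.84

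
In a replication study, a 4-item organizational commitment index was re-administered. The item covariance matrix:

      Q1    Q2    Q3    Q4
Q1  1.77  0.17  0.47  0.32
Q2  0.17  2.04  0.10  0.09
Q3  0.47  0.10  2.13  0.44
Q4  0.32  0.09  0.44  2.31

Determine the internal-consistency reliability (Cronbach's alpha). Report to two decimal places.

Σσ²ᵢ = 1.77 + 2.04 + 2.13 + 2.31 = 8.25
Sum of off-diagonal covariances = 1.59
total variance = 8.25 + 2 × 1.59 = 11.43
α = (k/(k−1))·(1 − Σσ²ᵢ/total variance) = (4/3)·(1 − 8.25/11.43) = 0.37

Cronbach's alpha = 0.37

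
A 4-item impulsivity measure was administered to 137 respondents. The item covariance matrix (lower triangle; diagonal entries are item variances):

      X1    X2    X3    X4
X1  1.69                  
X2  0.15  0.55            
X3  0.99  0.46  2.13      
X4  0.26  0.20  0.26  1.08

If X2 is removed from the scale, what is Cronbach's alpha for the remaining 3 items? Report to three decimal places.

Remaining items: X1, X3, X4 (k = 3).
Σσᵢ² = 1.69 + 2.13 + 1.08 = 4.90
σ²_T = 4.90 + 2 × 1.51 = 7.92
α (item deleted) = (3/2)·(1 − 4.90/7.92) = 0.572

α = 0.572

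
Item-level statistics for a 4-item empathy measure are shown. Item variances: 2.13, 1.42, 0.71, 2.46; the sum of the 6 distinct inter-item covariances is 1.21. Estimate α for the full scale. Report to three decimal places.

sum of item variances = 2.13 + 1.42 + 0.71 + 2.46 = 6.72
Sum of distinct covariances = 1.21
σ²_T = sum of item variances + 2·Σcov = 6.72 + 2 × 1.21 = 9.14
α = (4/3)·(1 − 6.72/9.14) = 0.353

α = 0.353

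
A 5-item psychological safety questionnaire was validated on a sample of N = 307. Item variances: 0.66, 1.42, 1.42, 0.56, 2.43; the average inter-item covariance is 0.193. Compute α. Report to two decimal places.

α = 0.47

ΣVar(i) = 0.66 + 1.42 + 1.42 + 0.56 + 2.43 = 6.49
Sum of the 10 distinct covariances = 10 × 0.193 = 1.930
σ²_total = ΣVar(i) + 2·Σcov = 6.49 + 2 × 1.930 = 10.350
α = (5/4)·(1 − 6.49/10.350) = 0.47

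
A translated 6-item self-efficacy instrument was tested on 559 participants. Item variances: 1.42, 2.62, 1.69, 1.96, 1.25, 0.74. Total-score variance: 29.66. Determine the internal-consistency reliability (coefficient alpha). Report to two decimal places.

sum of item variances = 1.42 + 2.62 + 1.69 + 1.96 + 1.25 + 0.74 = 9.68
α = (k/(k−1))·(1 − sum of item variances/σ²_T) = (6/5)·(1 − 9.68/29.66) = 0.81

α = 0.81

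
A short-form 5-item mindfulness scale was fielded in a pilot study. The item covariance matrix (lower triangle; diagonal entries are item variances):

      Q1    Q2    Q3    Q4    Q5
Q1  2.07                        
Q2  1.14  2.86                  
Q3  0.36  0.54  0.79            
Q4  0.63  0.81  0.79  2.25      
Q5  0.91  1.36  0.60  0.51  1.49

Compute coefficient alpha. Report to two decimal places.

coefficient alpha = 0.77

ΣVar(i) = 2.07 + 2.86 + 0.79 + 2.25 + 1.49 = 9.46
Σ_{i<j} σ_ij = 7.65
σ²_total = 9.46 + 2 × 7.65 = 24.76
α = (k/(k−1))·(1 − ΣVar(i)/σ²_total) = (5/4)·(1 − 9.46/24.76) = 0.77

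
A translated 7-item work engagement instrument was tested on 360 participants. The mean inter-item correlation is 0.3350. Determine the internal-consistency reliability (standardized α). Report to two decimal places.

Standardized α = k·r̄ / (1 + (k−1)·r̄) = 7 × 0.3350 / (1 + 6 × 0.3350)
  = 2.3450 / 3.0100 = 0.78

standardized α = 0.78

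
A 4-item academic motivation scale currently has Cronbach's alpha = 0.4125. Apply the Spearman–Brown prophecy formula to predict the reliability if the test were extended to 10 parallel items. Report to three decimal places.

Length factor m = 10/4 = 2.5000
α' = m·α / (1 + (m−1)·α)
   = 10/4 × 0.4125 / (1 + (10/4 − 1) × 0.4125)
   = 1.0312 / 1.6187 = 0.637

predicted reliability = 0.637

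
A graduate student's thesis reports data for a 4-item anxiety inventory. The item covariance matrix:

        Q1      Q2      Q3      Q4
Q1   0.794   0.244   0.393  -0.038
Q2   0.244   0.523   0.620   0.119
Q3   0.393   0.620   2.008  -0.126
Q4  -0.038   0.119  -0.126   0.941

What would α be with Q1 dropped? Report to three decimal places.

Remaining items: Q2, Q3, Q4 (k = 3).
ΣVar(i) = 0.523 + 2.008 + 0.941 = 3.472
σ²_total = 3.472 + 2 × 0.613 = 4.698
α (item deleted) = (3/2)·(1 − 3.472/4.698) = 0.391

α = 0.391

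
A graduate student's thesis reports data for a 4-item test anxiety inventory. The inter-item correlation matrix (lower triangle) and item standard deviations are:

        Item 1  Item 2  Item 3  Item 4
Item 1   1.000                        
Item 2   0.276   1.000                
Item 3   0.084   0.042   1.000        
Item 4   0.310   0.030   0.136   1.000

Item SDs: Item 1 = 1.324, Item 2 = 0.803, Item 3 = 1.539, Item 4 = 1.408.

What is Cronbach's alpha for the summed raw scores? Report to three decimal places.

Cronbach's alpha = 0.395

Σσ²ᵢ = 1.324² + 0.803² + 1.539² + 1.408² = 6.7488
Covariances σ_ij = r_ij · s_i · s_j:
  σ(Item 1,Item 2) = 0.276 × 1.324 × 0.803 = 0.2934
  σ(Item 1,Item 3) = 0.084 × 1.324 × 1.539 = 0.1712
  σ(Item 1,Item 4) = 0.310 × 1.324 × 1.408 = 0.5779
  σ(Item 2,Item 3) = 0.042 × 0.803 × 1.539 = 0.0519
  σ(Item 2,Item 4) = 0.030 × 0.803 × 1.408 = 0.0339
  σ(Item 3,Item 4) = 0.136 × 1.539 × 1.408 = 0.2947
σ²_T = Σσ²ᵢ + 2·Σσ_ij = 6.7488 + 2 × 1.4230 = 9.5948
α = (4/3)·(1 − 6.7488/9.5948) = 0.395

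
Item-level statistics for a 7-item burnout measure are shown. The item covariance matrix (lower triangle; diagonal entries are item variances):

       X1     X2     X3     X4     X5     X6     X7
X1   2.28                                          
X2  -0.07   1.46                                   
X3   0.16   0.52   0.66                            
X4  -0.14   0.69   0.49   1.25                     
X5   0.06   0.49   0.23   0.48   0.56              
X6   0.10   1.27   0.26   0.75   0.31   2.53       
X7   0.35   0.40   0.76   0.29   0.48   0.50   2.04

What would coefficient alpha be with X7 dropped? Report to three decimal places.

Remaining items: X1, X2, X3, X4, X5, X6 (k = 6).
sum of item variances = 2.28 + 1.46 + 0.66 + 1.25 + 0.56 + 2.53 = 8.74
Var(T) = 8.74 + 2 × 5.60 = 19.94
α (item deleted) = (6/5)·(1 − 8.74/19.94) = 0.674

α = 0.674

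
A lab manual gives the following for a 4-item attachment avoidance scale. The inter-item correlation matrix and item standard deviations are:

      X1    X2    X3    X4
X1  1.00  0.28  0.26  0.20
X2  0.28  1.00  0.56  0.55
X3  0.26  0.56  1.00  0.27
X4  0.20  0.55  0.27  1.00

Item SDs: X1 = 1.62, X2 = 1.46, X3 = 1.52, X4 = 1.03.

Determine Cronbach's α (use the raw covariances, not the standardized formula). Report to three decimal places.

Σσ²ᵢ = 1.62² + 1.46² + 1.52² + 1.03² = 8.1273
Covariances σ_ij = r_ij · s_i · s_j:
  σ(X1,X2) = 0.28 × 1.62 × 1.46 = 0.6623
  σ(X1,X3) = 0.26 × 1.62 × 1.52 = 0.6402
  σ(X1,X4) = 0.20 × 1.62 × 1.03 = 0.3337
  σ(X2,X3) = 0.56 × 1.46 × 1.52 = 1.2428
  σ(X2,X4) = 0.55 × 1.46 × 1.03 = 0.8271
  σ(X3,X4) = 0.27 × 1.52 × 1.03 = 0.4227
σ²_T = Σσ²ᵢ + 2·Σσ_ij = 8.1273 + 2 × 4.1288 = 16.3849
α = (4/3)·(1 − 8.1273/16.3849) = 0.672

Cronbach's α = 0.672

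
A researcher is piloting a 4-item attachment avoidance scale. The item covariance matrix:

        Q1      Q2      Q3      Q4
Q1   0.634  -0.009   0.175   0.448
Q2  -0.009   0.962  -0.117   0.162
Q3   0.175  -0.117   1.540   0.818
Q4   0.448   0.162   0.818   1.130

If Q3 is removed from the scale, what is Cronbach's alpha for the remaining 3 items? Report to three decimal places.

α = 0.459

Remaining items: Q1, Q2, Q4 (k = 3).
Σσᵢ² = 0.634 + 0.962 + 1.130 = 2.726
σ²_T = 2.726 + 2 × 0.601 = 3.928
α (item deleted) = (3/2)·(1 − 2.726/3.928) = 0.459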